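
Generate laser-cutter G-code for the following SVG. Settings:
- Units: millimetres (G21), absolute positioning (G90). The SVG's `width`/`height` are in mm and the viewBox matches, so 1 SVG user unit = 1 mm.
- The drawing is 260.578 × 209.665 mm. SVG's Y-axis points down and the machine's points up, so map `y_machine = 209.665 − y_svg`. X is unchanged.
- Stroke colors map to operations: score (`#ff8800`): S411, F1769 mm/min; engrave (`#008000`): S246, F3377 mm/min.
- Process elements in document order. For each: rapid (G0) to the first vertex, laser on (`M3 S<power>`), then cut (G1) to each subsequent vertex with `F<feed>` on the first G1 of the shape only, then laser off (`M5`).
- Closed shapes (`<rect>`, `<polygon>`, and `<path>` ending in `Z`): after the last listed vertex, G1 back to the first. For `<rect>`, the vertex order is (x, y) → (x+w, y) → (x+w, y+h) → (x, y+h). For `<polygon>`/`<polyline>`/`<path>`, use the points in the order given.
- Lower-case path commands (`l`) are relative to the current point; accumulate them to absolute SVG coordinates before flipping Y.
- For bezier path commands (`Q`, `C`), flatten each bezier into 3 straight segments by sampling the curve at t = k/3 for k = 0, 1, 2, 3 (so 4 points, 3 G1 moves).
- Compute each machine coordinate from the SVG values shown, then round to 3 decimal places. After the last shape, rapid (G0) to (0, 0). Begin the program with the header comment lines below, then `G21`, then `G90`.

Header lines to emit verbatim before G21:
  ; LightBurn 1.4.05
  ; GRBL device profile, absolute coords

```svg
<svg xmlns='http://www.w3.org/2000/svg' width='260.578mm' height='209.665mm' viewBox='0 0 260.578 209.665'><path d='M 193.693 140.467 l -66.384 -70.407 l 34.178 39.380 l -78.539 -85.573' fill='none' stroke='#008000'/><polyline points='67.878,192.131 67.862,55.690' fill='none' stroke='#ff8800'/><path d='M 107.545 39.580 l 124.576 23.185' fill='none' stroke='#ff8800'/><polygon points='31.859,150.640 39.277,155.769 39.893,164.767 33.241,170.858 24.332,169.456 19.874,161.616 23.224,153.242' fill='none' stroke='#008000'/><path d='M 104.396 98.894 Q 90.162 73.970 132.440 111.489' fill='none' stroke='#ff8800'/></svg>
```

Since the viewBox matches the mm dimensions, user units are millimetres directly. The only transform is the Y-flip y_m = 209.665 − y_svg.

Shape 1 is a open polyline drawn with `<path>`. Its stroke #008000 means engrave at S246, F3377. After flipping Y the toolpath is (193.693,69.198) → (127.309,139.605) → (161.487,100.225) → (82.948,185.798).

Shape 2 is a line segment drawn with `<polyline>`. Its stroke #ff8800 means score at S411, F1769. After flipping Y the toolpath is (67.878,17.534) → (67.862,153.975).

Shape 3 is a line segment drawn with `<path>`. Its stroke #ff8800 means score at S411, F1769. After flipping Y the toolpath is (107.545,170.085) → (232.121,146.900).

Shape 4 is a regular polygon drawn with `<polygon>`. Its stroke #008000 means engrave at S246, F3377. After flipping Y the toolpath is (31.859,59.025) → (39.277,53.896) → (39.893,44.898) → (33.241,38.807) → (24.332,40.209) → (19.874,48.049) → (23.224,56.423) → (31.859,59.025), returning to the start.

Shape 5 is a quadratic bezier drawn with `<path>`. Its stroke #ff8800 means score at S411, F1769. After flipping Y the toolpath is (104.396,110.771) → (101.186,120.449) → (110.534,116.251) → (132.440,98.176).

; LightBurn 1.4.05
; GRBL device profile, absolute coords
G21
G90
G0 X193.693 Y69.198
M3 S246
G1 X127.309 Y139.605 F3377
G1 X161.487 Y100.225
G1 X82.948 Y185.798
M5
G0 X67.878 Y17.534
M3 S411
G1 X67.862 Y153.975 F1769
M5
G0 X107.545 Y170.085
M3 S411
G1 X232.121 Y146.900 F1769
M5
G0 X31.859 Y59.025
M3 S246
G1 X39.277 Y53.896 F3377
G1 X39.893 Y44.898
G1 X33.241 Y38.807
G1 X24.332 Y40.209
G1 X19.874 Y48.049
G1 X23.224 Y56.423
G1 X31.859 Y59.025
M5
G0 X104.396 Y110.771
M3 S411
G1 X101.186 Y120.449 F1769
G1 X110.534 Y116.251
G1 X132.440 Y98.176
M5
G0 X0.000 Y0.000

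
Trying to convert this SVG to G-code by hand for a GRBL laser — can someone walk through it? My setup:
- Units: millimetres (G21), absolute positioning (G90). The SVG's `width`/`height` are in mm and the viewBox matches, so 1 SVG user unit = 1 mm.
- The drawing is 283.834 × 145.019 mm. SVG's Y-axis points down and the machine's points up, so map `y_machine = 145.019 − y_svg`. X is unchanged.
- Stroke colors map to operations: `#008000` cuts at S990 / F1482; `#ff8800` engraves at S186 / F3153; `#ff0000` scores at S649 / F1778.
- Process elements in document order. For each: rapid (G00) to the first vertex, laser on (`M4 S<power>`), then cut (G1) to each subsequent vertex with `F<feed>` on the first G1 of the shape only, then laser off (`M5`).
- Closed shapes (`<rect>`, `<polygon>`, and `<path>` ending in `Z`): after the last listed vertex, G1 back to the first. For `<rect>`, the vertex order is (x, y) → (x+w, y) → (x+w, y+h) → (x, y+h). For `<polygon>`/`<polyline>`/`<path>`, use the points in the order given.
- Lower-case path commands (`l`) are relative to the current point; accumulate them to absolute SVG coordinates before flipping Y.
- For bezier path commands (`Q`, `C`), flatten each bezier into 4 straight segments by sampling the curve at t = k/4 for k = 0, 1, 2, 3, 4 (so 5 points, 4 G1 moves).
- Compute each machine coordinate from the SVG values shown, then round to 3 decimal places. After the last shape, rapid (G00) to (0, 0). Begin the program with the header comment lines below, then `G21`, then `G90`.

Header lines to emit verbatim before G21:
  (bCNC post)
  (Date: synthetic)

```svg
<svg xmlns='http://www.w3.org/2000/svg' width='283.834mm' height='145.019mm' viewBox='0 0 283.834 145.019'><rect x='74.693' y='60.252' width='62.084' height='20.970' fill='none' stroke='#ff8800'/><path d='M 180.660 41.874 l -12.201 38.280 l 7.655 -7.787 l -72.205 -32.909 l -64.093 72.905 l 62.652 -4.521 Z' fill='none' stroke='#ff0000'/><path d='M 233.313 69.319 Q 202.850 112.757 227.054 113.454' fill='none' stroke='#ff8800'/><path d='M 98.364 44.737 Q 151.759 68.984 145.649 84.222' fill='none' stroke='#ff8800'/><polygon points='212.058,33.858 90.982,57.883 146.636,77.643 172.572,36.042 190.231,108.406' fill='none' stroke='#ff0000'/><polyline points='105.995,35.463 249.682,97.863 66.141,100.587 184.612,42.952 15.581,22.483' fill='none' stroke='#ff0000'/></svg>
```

(bCNC post)
(Date: synthetic)
G21
G90
G00 X74.693 Y84.767
M4 S186
G1 X136.777 Y84.767 F3153
G1 X136.777 Y63.797
G1 X74.693 Y63.797
G1 X74.693 Y84.767
M5
G00 X180.660 Y103.145
M4 S649
G1 X168.459 Y64.865 F1778
G1 X176.114 Y72.652
G1 X103.909 Y105.561
G1 X39.816 Y32.656
G1 X102.468 Y37.177
G1 X180.660 Y103.145
M5
G00 X233.313 Y75.700
M4 S186
G1 X221.498 Y56.652 F3153
G1 X216.517 Y42.947
G1 X218.369 Y34.585
G1 X227.054 Y31.565
M5
G00 X98.364 Y100.282
M4 S186
G1 X121.342 Y88.722 F3153
G1 X136.883 Y78.287
G1 X144.985 Y68.979
G1 X145.649 Y60.797
M5
G00 X212.058 Y111.161
M4 S649
G1 X90.982 Y87.136 F1778
G1 X146.636 Y67.376
G1 X172.572 Y108.977
G1 X190.231 Y36.613
G1 X212.058 Y111.161
M5
G00 X105.995 Y109.556
M4 S649
G1 X249.682 Y47.156 F1778
G1 X66.141 Y44.432
G1 X184.612 Y102.067
G1 X15.581 Y122.536
M5
G00 X0.000 Y0.000

viewBox `0 0 283.834 145.019` with mm width/height → 1 unit = 1 mm. Flip: y_m = 145.019 − y_svg.

**Shape 1** — `<rect>` rectangle, stroke `#ff8800` → engrave (S186, F3153). Machine vertices: (74.693,84.767) → (136.777,84.767) → (136.777,63.797) → (74.693,63.797) → (74.693,84.767). Closed: final G1 returns to the first vertex.

**Shape 2** — `<path>` closed polygon, stroke `#ff0000` → score (S649, F1778). Machine vertices: (180.660,103.145) → (168.459,64.865) → (176.114,72.652) → (103.909,105.561) → (39.816,32.656) → (102.468,37.177) → (180.660,103.145). Closed: final G1 returns to the first vertex.

**Shape 3** — `<path>` quadratic bezier, stroke `#ff8800` → engrave (S186, F3153). Control points (SVG): P0=(233.313,69.319), P1=(202.850,112.757), P2=(227.054,113.454); sampled at t=k/4. Machine vertices: (233.313,75.700) → (221.498,56.652) → (216.517,42.947) → (218.369,34.585) → (227.054,31.565). Open path.

**Shape 4** — `<path>` quadratic bezier, stroke `#ff8800` → engrave (S186, F3153). Control points (SVG): P0=(98.364,44.737), P1=(151.759,68.984), P2=(145.649,84.222); sampled at t=k/4. Machine vertices: (98.364,100.282) → (121.342,88.722) → (136.883,78.287) → (144.985,68.979) → (145.649,60.797). Open path.

**Shape 5** — `<polygon>` closed polygon, stroke `#ff0000` → score (S649, F1778). Machine vertices: (212.058,111.161) → (90.982,87.136) → (146.636,67.376) → (172.572,108.977) → (190.231,36.613) → (212.058,111.161). Closed: final G1 returns to the first vertex.

**Shape 6** — `<polyline>` open polyline, stroke `#ff0000` → score (S649, F1778). Machine vertices: (105.995,109.556) → (249.682,47.156) → (66.141,44.432) → (184.612,102.067) → (15.581,122.536). Open path.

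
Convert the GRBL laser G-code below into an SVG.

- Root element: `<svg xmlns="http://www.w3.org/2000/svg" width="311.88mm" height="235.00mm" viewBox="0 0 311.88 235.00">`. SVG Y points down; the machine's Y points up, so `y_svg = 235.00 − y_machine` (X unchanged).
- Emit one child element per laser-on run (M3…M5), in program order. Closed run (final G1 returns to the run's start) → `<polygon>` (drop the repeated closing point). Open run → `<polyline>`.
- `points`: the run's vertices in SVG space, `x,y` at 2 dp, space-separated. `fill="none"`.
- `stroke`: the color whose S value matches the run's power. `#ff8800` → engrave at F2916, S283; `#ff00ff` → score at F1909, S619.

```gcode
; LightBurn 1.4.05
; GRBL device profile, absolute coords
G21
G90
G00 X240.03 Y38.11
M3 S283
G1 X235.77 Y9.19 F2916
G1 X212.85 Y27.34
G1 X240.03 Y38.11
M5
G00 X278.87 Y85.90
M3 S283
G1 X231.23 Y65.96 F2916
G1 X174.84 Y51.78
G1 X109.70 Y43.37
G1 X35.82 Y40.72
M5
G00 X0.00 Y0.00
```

Each laser-on run becomes one SVG element. Flip Y back into SVG space with y_svg = 235.00 − y_machine. Every run uses S283, so all elements get stroke `#ff8800` (engrave).

Run 1: The run returns to its start, so emit a `<polygon>` with points (Y-flipped): 240.03,196.89 235.77,225.81 212.85,207.66.

Run 2: The run is open, so emit a `<polyline>` with points (Y-flipped): 278.87,149.10 231.23,169.04 174.84,183.22 109.70,191.63 35.82,194.28.

<svg xmlns="http://www.w3.org/2000/svg" width="311.88mm" height="235.00mm" viewBox="0 0 311.88 235.00">
  <polygon points="240.03,196.89 235.77,225.81 212.85,207.66" fill="none" stroke="#ff8800"/>
  <polyline points="278.87,149.10 231.23,169.04 174.84,183.22 109.70,191.63 35.82,194.28" fill="none" stroke="#ff8800"/>
</svg>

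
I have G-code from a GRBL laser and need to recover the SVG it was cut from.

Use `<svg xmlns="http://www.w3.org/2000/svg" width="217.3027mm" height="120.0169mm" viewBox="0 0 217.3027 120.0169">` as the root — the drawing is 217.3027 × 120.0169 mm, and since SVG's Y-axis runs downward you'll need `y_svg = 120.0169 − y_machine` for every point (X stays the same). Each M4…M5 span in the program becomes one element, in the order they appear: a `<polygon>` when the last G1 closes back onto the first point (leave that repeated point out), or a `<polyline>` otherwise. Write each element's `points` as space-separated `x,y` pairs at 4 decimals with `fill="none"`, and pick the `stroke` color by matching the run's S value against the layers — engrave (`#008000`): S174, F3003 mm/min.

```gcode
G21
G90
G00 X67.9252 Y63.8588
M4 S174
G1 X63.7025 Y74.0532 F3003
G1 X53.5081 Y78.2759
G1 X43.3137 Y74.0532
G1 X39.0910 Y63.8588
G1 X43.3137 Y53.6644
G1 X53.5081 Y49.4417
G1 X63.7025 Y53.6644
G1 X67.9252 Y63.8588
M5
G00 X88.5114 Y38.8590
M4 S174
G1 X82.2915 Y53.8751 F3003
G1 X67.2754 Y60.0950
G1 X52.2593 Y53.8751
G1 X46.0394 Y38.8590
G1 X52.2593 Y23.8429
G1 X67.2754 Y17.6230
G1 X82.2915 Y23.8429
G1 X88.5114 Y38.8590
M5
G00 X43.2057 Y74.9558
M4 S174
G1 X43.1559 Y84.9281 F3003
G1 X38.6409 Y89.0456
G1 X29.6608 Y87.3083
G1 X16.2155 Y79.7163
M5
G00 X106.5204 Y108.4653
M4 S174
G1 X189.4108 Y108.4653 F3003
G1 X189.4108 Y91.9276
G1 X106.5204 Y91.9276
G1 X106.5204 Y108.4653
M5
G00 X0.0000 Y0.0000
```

Each laser-on run becomes one SVG element. Flip Y back into SVG space with y_svg = 120.0169 − y_machine. Every run uses S174, so all elements get stroke `#008000` (engrave).

Run 1: The run returns to its start, so emit a `<polygon>` with points (Y-flipped): 67.9252,56.1581 63.7025,45.9637 53.5081,41.7410 43.3137,45.9637 39.0910,56.1581 43.3137,66.3525 53.5081,70.5752 63.7025,66.3525.

Run 2: The run returns to its start, so emit a `<polygon>` with points (Y-flipped): 88.5114,81.1579 82.2915,66.1418 67.2754,59.9219 52.2593,66.1418 46.0394,81.1579 52.2593,96.1740 67.2754,102.3939 82.2915,96.1740.

Run 3: The run is open, so emit a `<polyline>` with points (Y-flipped): 43.2057,45.0611 43.1559,35.0888 38.6409,30.9713 29.6608,32.7086 16.2155,40.3006.

Run 4: The run returns to its start, so emit a `<polygon>` with points (Y-flipped): 106.5204,11.5516 189.4108,11.5516 189.4108,28.0893 106.5204,28.0893.

<svg xmlns="http://www.w3.org/2000/svg" width="217.3027mm" height="120.0169mm" viewBox="0 0 217.3027 120.0169">
  <polygon points="67.9252,56.1581 63.7025,45.9637 53.5081,41.7410 43.3137,45.9637 39.0910,56.1581 43.3137,66.3525 53.5081,70.5752 63.7025,66.3525" fill="none" stroke="#008000"/>
  <polygon points="88.5114,81.1579 82.2915,66.1418 67.2754,59.9219 52.2593,66.1418 46.0394,81.1579 52.2593,96.1740 67.2754,102.3939 82.2915,96.1740" fill="none" stroke="#008000"/>
  <polyline points="43.2057,45.0611 43.1559,35.0888 38.6409,30.9713 29.6608,32.7086 16.2155,40.3006" fill="none" stroke="#008000"/>
  <polygon points="106.5204,11.5516 189.4108,11.5516 189.4108,28.0893 106.5204,28.0893" fill="none" stroke="#008000"/>
</svg>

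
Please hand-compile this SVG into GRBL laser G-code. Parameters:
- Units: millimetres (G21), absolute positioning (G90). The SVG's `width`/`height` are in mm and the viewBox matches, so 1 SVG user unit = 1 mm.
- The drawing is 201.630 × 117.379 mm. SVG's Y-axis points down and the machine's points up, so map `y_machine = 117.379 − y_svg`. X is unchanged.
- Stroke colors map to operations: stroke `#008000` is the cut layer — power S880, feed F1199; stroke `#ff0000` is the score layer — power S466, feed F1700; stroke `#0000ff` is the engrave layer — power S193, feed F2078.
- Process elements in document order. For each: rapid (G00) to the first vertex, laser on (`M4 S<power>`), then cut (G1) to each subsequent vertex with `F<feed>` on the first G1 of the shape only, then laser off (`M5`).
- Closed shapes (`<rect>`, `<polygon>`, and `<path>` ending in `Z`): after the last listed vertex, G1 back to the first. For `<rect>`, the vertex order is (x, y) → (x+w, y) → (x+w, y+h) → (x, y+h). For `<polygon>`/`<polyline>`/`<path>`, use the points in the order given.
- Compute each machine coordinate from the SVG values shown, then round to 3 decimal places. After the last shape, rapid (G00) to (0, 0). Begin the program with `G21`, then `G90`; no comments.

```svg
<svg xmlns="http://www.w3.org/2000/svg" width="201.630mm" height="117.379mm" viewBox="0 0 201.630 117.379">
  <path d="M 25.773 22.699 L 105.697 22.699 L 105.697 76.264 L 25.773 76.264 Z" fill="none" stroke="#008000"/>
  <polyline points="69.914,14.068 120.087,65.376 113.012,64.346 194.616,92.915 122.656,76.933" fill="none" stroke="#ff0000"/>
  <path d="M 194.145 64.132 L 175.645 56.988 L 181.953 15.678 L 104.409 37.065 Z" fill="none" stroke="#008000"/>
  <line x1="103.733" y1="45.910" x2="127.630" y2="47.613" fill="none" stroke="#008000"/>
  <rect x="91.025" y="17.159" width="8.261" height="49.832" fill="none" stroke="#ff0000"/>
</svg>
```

1 u = 1 mm; y_m = 117.379 − y.

[1] `<path>` rectangle, #008000→cut S880 F1199: (25.773,94.680) → (105.697,94.680) → (105.697,41.115) → (25.773,41.115) → (25.773,94.680) (closed)

[2] `<polyline>` open polyline, #ff0000→score S466 F1700: (69.914,103.311) → (120.087,52.003) → (113.012,53.033) → (194.616,24.464) → (122.656,40.446)

[3] `<path>` closed polygon, #008000→cut S880 F1199: (194.145,53.247) → (175.645,60.391) → (181.953,101.701) → (104.409,80.314) → (194.145,53.247) (closed)

[4] `<line>` line segment, #008000→cut S880 F1199: (103.733,71.469) → (127.630,69.766)

[5] `<rect>` rectangle, #ff0000→score S466 F1700: (91.025,100.220) → (99.286,100.220) → (99.286,50.388) → (91.025,50.388) → (91.025,100.220) (closed)

G21
G90
G00 X25.773 Y94.680
M4 S880
G1 X105.697 Y94.680 F1199
G1 X105.697 Y41.115
G1 X25.773 Y41.115
G1 X25.773 Y94.680
M5
G00 X69.914 Y103.311
M4 S466
G1 X120.087 Y52.003 F1700
G1 X113.012 Y53.033
G1 X194.616 Y24.464
G1 X122.656 Y40.446
M5
G00 X194.145 Y53.247
M4 S880
G1 X175.645 Y60.391 F1199
G1 X181.953 Y101.701
G1 X104.409 Y80.314
G1 X194.145 Y53.247
M5
G00 X103.733 Y71.469
M4 S880
G1 X127.630 Y69.766 F1199
M5
G00 X91.025 Y100.220
M4 S466
G1 X99.286 Y100.220 F1700
G1 X99.286 Y50.388
G1 X91.025 Y50.388
G1 X91.025 Y100.220
M5
G00 X0.000 Y0.000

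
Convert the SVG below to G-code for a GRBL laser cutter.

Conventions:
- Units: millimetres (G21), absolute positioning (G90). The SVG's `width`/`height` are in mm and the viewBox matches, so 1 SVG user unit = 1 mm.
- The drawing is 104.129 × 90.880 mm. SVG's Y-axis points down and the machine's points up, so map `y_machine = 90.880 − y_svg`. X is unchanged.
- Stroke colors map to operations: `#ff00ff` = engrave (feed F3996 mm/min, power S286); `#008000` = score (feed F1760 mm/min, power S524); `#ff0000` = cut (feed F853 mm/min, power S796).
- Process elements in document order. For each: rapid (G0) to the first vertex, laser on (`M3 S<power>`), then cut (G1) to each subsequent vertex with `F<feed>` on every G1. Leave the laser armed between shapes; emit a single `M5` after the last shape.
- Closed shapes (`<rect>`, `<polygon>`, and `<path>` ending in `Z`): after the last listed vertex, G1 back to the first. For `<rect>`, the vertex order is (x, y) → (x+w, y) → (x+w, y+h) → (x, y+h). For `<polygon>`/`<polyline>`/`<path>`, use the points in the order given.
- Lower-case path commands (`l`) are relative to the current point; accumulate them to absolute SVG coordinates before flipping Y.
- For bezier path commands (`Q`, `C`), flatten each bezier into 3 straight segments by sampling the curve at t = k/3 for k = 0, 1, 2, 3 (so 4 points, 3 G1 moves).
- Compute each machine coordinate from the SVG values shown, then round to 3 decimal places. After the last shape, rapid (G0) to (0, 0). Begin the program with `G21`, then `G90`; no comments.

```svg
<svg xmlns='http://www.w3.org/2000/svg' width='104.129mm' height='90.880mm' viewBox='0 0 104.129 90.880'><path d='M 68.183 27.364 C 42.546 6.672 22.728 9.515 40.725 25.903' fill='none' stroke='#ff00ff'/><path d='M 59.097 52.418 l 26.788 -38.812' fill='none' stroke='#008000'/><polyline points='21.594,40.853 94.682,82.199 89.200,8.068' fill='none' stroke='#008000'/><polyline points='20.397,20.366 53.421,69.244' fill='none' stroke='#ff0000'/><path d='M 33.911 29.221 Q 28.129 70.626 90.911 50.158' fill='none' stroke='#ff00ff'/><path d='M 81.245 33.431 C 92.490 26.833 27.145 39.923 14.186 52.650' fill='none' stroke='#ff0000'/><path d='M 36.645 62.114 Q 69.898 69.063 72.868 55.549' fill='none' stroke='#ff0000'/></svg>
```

G21
G90
G0 X68.183 Y63.516
M3 S286
G1 X45.671 Y76.733 F3996
G1 X34.148 Y76.480 F3996
G1 X40.725 Y64.977 F3996
G0 X59.097 Y38.462
M3 S524
G1 X85.885 Y77.274 F1760
G0 X21.594 Y50.027
M3 S524
G1 X94.682 Y8.681 F1760
G1 X89.200 Y82.812 F1760
G0 X20.397 Y70.514
M3 S796
G1 X53.421 Y21.636 F853
G0 X33.911 Y61.659
M3 S286
G1 X37.675 Y40.930 F3996
G1 X56.675 Y33.951 F3996
G1 X90.911 Y40.722 F3996
G0 X81.245 Y57.449
M3 S796
G1 X71.737 Y58.227 F853
G1 X39.830 Y50.335 F853
G1 X14.186 Y38.230 F853
G0 X36.645 Y28.766
M3 S796
G1 X55.449 Y26.407 F853
G1 X67.523 Y28.595 F853
G1 X72.868 Y35.331 F853
M5
G0 X0.000 Y0.000

1 u = 1 mm; y_m = 90.880 − y.

[1] `<path>` cubic bezier, #ff00ff→engrave S286 F3996: (68.183,63.516) → (45.671,76.733) → (34.148,76.480) → (40.725,64.977)

[2] `<path>` line segment, #008000→score S524 F1760: (59.097,38.462) → (85.885,77.274)

[3] `<polyline>` open polyline, #008000→score S524 F1760: (21.594,50.027) → (94.682,8.681) → (89.200,82.812)

[4] `<polyline>` line segment, #ff0000→cut S796 F853: (20.397,70.514) → (53.421,21.636)

[5] `<path>` quadratic bezier, #ff00ff→engrave S286 F3996: (33.911,61.659) → (37.675,40.930) → (56.675,33.951) → (90.911,40.722)

[6] `<path>` cubic bezier, #ff0000→cut S796 F853: (81.245,57.449) → (71.737,58.227) → (39.830,50.335) → (14.186,38.230)

[7] `<path>` quadratic bezier, #ff0000→cut S796 F853: (36.645,28.766) → (55.449,26.407) → (67.523,28.595) → (72.868,35.331)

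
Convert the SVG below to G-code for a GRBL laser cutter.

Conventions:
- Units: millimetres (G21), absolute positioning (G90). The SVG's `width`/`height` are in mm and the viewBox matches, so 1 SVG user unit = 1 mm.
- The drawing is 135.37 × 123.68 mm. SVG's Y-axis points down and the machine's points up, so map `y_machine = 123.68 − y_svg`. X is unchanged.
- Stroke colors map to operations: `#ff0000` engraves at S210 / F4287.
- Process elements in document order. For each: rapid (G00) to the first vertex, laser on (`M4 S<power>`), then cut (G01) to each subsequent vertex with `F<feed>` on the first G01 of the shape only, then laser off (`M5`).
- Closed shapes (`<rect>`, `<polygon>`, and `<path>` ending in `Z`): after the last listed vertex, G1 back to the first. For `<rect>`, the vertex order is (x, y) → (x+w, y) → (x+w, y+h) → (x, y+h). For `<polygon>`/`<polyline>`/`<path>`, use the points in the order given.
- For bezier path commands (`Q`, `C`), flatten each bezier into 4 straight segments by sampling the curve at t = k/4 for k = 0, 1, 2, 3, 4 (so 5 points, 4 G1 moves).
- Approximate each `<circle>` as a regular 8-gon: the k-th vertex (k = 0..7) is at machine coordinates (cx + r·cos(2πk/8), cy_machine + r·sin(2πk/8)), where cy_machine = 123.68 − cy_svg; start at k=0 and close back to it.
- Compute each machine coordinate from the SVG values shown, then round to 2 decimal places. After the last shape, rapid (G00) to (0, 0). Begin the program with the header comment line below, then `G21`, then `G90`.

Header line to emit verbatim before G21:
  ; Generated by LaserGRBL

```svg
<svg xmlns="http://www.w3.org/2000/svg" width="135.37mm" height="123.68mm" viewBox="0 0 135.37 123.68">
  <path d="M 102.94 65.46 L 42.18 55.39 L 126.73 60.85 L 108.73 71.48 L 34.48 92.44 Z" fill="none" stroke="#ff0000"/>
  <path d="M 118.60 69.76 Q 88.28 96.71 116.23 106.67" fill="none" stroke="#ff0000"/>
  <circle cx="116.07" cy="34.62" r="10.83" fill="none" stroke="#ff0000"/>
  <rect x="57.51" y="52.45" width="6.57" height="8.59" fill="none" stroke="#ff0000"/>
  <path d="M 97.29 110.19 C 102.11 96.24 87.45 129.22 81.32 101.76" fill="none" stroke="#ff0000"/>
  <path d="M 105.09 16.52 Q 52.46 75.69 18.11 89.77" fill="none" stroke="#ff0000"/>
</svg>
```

; Generated by LaserGRBL
G21
G90
G00 X102.94 Y58.22
M4 S210
G01 X42.18 Y68.29 F4287
G01 X126.73 Y62.83
G01 X108.73 Y52.20
G01 X34.48 Y31.24
G01 X102.94 Y58.22
M5
G00 X118.60 Y53.92
M4 S210
G01 X107.08 Y41.51 F4287
G01 X102.85 Y31.22
G01 X105.90 Y23.05
G01 X116.23 Y17.01
M5
G00 X126.90 Y89.06
M4 S210
G01 X123.73 Y96.72 F4287
G01 X116.07 Y99.89
G01 X108.41 Y96.72
G01 X105.24 Y89.06
G01 X108.41 Y81.40
G01 X116.07 Y78.23
G01 X123.73 Y81.40
G01 X126.90 Y89.06
M5
G00 X57.51 Y71.23
M4 S210
G01 X64.08 Y71.23 F4287
G01 X64.08 Y62.64
G01 X57.51 Y62.64
G01 X57.51 Y71.23
M5
G00 X97.29 Y13.49
M4 S210
G01 X97.69 Y16.83 F4287
G01 X93.41 Y12.64
G01 X87.08 Y10.98
G01 X81.32 Y21.92
M5
G00 X105.09 Y107.16
M4 S210
G01 X79.92 Y80.39 F4287
G01 X57.03 Y59.26
G01 X36.43 Y43.77
G01 X18.11 Y33.91
M5
G00 X0.00 Y0.00

1 u = 1 mm; y_m = 123.68 − y.

[1] `<path>` closed polygon, #ff0000→engrave S210 F4287: (102.94,58.22) → (42.18,68.29) → (126.73,62.83) → (108.73,52.20) → (34.48,31.24) → (102.94,58.22) (closed)

[2] `<path>` quadratic bezier, #ff0000→engrave S210 F4287: (118.60,53.92) → (107.08,41.51) → (102.85,31.22) → (105.90,23.05) → (116.23,17.01)

[3] `<circle>` circle, #ff0000→engrave S210 F4287: (126.90,89.06) → (123.73,96.72) → (116.07,99.89) → (108.41,96.72) → (105.24,89.06) → (108.41,81.40) → (116.07,78.23) → (123.73,81.40) → (126.90,89.06) (closed)

[4] `<rect>` rectangle, #ff0000→engrave S210 F4287: (57.51,71.23) → (64.08,71.23) → (64.08,62.64) → (57.51,62.64) → (57.51,71.23) (closed)

[5] `<path>` cubic bezier, #ff0000→engrave S210 F4287: (97.29,13.49) → (97.69,16.83) → (93.41,12.64) → (87.08,10.98) → (81.32,21.92)

[6] `<path>` quadratic bezier, #ff0000→engrave S210 F4287: (105.09,107.16) → (79.92,80.39) → (57.03,59.26) → (36.43,43.77) → (18.11,33.91)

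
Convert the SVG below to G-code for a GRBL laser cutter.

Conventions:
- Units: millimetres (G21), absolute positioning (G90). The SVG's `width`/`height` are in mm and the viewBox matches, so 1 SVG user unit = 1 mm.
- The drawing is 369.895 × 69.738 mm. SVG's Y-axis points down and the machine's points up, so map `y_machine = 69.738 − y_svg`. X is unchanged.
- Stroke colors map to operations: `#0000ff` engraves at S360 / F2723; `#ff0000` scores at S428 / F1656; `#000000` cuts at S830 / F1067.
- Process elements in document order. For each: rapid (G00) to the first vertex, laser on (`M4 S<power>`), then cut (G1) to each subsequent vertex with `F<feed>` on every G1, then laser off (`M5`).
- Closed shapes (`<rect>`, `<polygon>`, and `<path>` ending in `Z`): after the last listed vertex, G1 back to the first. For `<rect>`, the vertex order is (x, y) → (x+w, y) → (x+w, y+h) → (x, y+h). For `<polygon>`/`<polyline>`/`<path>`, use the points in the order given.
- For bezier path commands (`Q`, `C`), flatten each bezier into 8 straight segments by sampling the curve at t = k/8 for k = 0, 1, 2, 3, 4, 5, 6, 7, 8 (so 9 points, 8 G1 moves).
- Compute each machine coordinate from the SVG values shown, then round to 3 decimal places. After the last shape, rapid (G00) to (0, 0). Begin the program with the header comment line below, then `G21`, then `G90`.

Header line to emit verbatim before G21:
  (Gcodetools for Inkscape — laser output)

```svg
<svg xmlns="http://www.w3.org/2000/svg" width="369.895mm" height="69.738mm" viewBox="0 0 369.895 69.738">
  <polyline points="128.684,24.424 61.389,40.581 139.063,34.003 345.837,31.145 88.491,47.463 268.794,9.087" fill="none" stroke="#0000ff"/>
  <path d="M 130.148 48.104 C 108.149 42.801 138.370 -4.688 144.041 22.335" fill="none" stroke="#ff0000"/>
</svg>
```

(Gcodetools for Inkscape — laser output)
G21
G90
G00 X128.684 Y45.314
M4 S360
G1 X61.389 Y29.157 F2723
G1 X139.063 Y35.735 F2723
G1 X345.837 Y38.593 F2723
G1 X88.491 Y22.275 F2723
G1 X268.794 Y60.651 F2723
M5
G00 X130.148 Y21.634
M4 S428
G1 X124.196 Y25.372 F1656
G1 X122.240 Y31.698 F1656
G1 X123.381 Y39.243 F1656
G1 X126.718 Y46.641 F1656
G1 X131.353 Y52.523 F1656
G1 X136.384 Y55.523 F1656
G1 X140.914 Y54.272 F1656
G1 X144.041 Y47.403 F1656
M5
G00 X0.000 Y0.000

1 u = 1 mm; y_m = 69.738 − y.

[1] `<polyline>` open polyline, #0000ff→engrave S360 F2723: (128.684,45.314) → (61.389,29.157) → (139.063,35.735) → (345.837,38.593) → (88.491,22.275) → (268.794,60.651)

[2] `<path>` cubic bezier, #ff0000→score S428 F1656: (130.148,21.634) → (124.196,25.372) → (122.240,31.698) → (123.381,39.243) → (126.718,46.641) → (131.353,52.523) → (136.384,55.523) → (140.914,54.272) → (144.041,47.403)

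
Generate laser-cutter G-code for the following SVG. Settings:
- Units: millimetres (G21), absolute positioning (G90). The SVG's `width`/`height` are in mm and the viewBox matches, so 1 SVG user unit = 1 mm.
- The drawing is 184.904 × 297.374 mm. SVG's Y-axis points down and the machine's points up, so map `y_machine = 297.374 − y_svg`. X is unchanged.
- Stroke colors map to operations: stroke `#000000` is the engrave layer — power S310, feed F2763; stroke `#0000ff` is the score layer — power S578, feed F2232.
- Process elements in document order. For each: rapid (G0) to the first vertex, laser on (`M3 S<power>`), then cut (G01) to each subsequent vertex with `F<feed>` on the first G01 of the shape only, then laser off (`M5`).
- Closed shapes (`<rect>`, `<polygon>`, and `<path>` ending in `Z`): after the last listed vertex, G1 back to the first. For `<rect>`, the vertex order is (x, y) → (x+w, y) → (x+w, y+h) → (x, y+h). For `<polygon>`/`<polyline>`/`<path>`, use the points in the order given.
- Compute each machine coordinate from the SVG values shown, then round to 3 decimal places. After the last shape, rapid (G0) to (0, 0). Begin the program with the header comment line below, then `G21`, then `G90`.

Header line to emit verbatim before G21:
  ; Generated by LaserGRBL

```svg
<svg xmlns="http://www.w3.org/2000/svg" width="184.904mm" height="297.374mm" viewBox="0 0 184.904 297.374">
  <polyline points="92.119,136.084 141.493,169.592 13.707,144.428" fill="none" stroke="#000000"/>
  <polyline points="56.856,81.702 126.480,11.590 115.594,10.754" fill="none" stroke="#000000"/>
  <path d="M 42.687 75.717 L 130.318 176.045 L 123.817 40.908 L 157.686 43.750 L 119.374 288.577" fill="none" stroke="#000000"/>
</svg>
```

viewBox `0 0 184.904 297.374` with mm width/height → 1 unit = 1 mm. Flip: y_m = 297.374 − y_svg.

**Shape 1** — `<polyline>` open polyline, stroke `#000000` → engrave (S310, F2763). Machine vertices: (92.119,161.290) → (141.493,127.782) → (13.707,152.946). Open path.

**Shape 2** — `<polyline>` open polyline, stroke `#000000` → engrave (S310, F2763). Machine vertices: (56.856,215.672) → (126.480,285.784) → (115.594,286.620). Open path.

**Shape 3** — `<path>` open polyline, stroke `#000000` → engrave (S310, F2763). Machine vertices: (42.687,221.657) → (130.318,121.329) → (123.817,256.466) → (157.686,253.624) → (119.374,8.797). Open path.

; Generated by LaserGRBL
G21
G90
G0 X92.119 Y161.290
M3 S310
G01 X141.493 Y127.782 F2763
G01 X13.707 Y152.946
M5
G0 X56.856 Y215.672
M3 S310
G01 X126.480 Y285.784 F2763
G01 X115.594 Y286.620
M5
G0 X42.687 Y221.657
M3 S310
G01 X130.318 Y121.329 F2763
G01 X123.817 Y256.466
G01 X157.686 Y253.624
G01 X119.374 Y8.797
M5
G0 X0.000 Y0.000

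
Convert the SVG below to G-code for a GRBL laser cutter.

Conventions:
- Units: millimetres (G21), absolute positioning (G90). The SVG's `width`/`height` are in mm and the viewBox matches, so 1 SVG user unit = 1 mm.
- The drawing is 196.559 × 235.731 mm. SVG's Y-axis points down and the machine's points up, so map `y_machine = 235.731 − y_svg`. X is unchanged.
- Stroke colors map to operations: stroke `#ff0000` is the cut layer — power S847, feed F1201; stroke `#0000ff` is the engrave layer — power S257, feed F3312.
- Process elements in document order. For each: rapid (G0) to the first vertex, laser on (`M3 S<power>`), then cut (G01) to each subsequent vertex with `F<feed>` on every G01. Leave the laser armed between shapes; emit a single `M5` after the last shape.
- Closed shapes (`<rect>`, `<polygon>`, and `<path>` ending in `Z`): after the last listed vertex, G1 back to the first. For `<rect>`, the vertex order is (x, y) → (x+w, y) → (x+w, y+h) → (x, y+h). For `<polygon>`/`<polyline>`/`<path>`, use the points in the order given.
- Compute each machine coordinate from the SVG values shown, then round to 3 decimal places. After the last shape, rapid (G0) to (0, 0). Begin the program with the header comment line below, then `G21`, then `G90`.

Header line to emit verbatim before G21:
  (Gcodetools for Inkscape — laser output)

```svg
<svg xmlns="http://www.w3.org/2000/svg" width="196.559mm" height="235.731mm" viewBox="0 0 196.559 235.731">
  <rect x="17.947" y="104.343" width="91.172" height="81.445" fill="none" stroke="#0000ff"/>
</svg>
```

viewBox `0 0 196.559 235.731` with mm width/height → 1 unit = 1 mm. Flip: y_m = 235.731 − y_svg.

**Shape 1** — `<rect>` rectangle, stroke `#0000ff` → engrave (S257, F3312). Machine vertices: (17.947,131.388) → (109.119,131.388) → (109.119,49.943) → (17.947,49.943) → (17.947,131.388). Closed: final G1 returns to the first vertex.

(Gcodetools for Inkscape — laser output)
G21
G90
G0 X17.947 Y131.388
M3 S257
G01 X109.119 Y131.388 F3312
G01 X109.119 Y49.943 F3312
G01 X17.947 Y49.943 F3312
G01 X17.947 Y131.388 F3312
M5
G0 X0.000 Y0.000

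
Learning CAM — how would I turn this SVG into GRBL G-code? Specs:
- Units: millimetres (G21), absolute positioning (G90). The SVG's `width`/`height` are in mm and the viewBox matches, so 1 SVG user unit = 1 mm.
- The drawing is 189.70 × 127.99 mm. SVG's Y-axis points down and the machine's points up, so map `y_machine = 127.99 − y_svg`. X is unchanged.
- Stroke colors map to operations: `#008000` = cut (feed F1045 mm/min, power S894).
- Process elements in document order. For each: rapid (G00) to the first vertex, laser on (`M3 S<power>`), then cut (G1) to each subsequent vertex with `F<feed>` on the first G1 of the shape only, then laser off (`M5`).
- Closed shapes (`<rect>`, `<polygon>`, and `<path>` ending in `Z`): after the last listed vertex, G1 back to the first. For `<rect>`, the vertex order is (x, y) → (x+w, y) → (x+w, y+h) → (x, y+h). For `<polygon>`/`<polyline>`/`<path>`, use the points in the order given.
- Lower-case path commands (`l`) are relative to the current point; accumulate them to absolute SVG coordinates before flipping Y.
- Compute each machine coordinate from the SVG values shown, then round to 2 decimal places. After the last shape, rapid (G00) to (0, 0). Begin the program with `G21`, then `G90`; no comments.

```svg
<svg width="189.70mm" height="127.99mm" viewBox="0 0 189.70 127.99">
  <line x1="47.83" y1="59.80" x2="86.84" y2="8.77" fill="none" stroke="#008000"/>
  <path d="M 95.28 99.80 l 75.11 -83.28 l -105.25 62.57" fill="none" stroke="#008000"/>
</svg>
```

G21
G90
G00 X47.83 Y68.19
M3 S894
G1 X86.84 Y119.22 F1045
M5
G00 X95.28 Y28.19
M3 S894
G1 X170.39 Y111.47 F1045
G1 X65.14 Y48.90
M5
G00 X0.00 Y0.00

Since the viewBox matches the mm dimensions, user units are millimetres directly. The only transform is the Y-flip y_m = 127.99 − y_svg.

Shape 1 is a line segment drawn with `<line>`. Its stroke #008000 means cut at S894, F1045. After flipping Y the toolpath is (47.83,68.19) → (86.84,119.22).

Shape 2 is a open polyline drawn with `<path>`. Its stroke #008000 means cut at S894, F1045. After flipping Y the toolpath is (95.28,28.19) → (170.39,111.47) → (65.14,48.90).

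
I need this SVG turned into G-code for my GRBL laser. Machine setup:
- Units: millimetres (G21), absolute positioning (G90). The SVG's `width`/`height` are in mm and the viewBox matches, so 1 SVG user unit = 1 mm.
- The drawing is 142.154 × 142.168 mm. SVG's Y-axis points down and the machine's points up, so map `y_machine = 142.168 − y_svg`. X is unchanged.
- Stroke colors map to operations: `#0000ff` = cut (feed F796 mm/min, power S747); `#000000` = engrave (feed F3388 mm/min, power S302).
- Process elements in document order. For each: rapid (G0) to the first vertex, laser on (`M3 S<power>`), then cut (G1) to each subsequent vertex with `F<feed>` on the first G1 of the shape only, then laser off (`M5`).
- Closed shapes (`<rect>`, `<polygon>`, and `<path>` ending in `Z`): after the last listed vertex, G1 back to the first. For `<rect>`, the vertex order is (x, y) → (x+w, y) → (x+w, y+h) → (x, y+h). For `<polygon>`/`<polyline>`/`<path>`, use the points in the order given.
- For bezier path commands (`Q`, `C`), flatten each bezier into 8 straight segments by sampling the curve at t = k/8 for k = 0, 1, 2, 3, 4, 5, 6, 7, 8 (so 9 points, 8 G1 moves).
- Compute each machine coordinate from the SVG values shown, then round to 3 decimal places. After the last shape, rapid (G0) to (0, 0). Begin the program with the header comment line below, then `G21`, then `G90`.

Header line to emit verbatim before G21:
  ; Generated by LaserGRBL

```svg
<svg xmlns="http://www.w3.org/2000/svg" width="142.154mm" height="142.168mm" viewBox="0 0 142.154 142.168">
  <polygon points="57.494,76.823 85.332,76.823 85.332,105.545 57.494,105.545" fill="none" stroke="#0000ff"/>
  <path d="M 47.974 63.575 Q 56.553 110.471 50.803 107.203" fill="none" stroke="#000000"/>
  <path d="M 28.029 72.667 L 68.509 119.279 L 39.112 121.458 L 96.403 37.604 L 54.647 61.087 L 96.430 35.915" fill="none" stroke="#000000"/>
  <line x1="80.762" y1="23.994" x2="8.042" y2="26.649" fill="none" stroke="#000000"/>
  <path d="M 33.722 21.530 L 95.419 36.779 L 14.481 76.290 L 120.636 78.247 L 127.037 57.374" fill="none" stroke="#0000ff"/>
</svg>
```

Since the viewBox matches the mm dimensions, user units are millimetres directly. The only transform is the Y-flip y_m = 142.168 − y_svg.

Shape 1 is a rectangle drawn with `<polygon>`. Its stroke #0000ff means cut at S747, F796. After flipping Y the toolpath is (57.494,65.345) → (85.332,65.345) → (85.332,36.623) → (57.494,36.623) → (57.494,65.345), returning to the start.

Shape 2 is a quadratic bezier drawn with `<path>`. Its stroke #000000 means engrave at S302, F3388. After flipping Y the toolpath is (47.974,78.593) → (49.895,67.653) → (51.368,58.280) → (52.393,50.475) → (52.971,44.238) → (53.100,39.568) → (52.782,36.466) → (52.017,34.932) → (50.803,34.965).

Shape 3 is a open polyline drawn with `<path>`. Its stroke #000000 means engrave at S302, F3388. After flipping Y the toolpath is (28.029,69.501) → (68.509,22.889) → (39.112,20.710) → (96.403,104.564) → (54.647,81.081) → (96.430,106.253).

Shape 4 is a line segment drawn with `<line>`. Its stroke #000000 means engrave at S302, F3388. After flipping Y the toolpath is (80.762,118.174) → (8.042,115.519).

Shape 5 is a open polyline drawn with `<path>`. Its stroke #0000ff means cut at S747, F796. After flipping Y the toolpath is (33.722,120.638) → (95.419,105.389) → (14.481,65.878) → (120.636,63.921) → (127.037,84.794).

; Generated by LaserGRBL
G21
G90
G0 X57.494 Y65.345
M3 S747
G1 X85.332 Y65.345 F796
G1 X85.332 Y36.623
G1 X57.494 Y36.623
G1 X57.494 Y65.345
M5
G0 X47.974 Y78.593
M3 S302
G1 X49.895 Y67.653 F3388
G1 X51.368 Y58.280
G1 X52.393 Y50.475
G1 X52.971 Y44.238
G1 X53.100 Y39.568
G1 X52.782 Y36.466
G1 X52.017 Y34.932
G1 X50.803 Y34.965
M5
G0 X28.029 Y69.501
M3 S302
G1 X68.509 Y22.889 F3388
G1 X39.112 Y20.710
G1 X96.403 Y104.564
G1 X54.647 Y81.081
G1 X96.430 Y106.253
M5
G0 X80.762 Y118.174
M3 S302
G1 X8.042 Y115.519 F3388
M5
G0 X33.722 Y120.638
M3 S747
G1 X95.419 Y105.389 F796
G1 X14.481 Y65.878
G1 X120.636 Y63.921
G1 X127.037 Y84.794
M5
G0 X0.000 Y0.000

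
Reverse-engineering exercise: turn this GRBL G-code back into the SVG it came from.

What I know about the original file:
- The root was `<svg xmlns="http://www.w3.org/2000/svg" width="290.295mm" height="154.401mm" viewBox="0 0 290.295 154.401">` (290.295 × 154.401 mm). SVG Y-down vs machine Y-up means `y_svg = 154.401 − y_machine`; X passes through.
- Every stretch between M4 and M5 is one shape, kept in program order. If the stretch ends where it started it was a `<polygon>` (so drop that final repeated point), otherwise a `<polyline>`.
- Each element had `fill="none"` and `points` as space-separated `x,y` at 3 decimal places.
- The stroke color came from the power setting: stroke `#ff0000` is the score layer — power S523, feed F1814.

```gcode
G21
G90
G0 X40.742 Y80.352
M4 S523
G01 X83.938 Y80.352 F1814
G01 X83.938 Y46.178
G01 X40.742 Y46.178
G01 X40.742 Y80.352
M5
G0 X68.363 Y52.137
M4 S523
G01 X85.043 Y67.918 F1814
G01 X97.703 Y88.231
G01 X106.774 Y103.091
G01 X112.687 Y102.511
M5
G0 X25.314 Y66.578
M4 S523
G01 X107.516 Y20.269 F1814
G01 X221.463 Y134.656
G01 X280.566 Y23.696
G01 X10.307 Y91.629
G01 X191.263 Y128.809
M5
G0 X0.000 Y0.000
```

y_svg = 154.401 − y_m. Every run uses S523, so all elements get stroke `#ff0000` (score).

[1] closed run; points: 40.742,74.049 83.938,74.049 83.938,108.223 40.742,108.223

[2] open run; points: 68.363,102.264 85.043,86.483 97.703,66.170 106.774,51.310 112.687,51.890

[3] open run; points: 25.314,87.823 107.516,134.132 221.463,19.745 280.566,130.705 10.307,62.772 191.263,25.592

<svg xmlns="http://www.w3.org/2000/svg" width="290.295mm" height="154.401mm" viewBox="0 0 290.295 154.401">
  <polygon points="40.742,74.049 83.938,74.049 83.938,108.223 40.742,108.223" fill="none" stroke="#ff0000"/>
  <polyline points="68.363,102.264 85.043,86.483 97.703,66.170 106.774,51.310 112.687,51.890" fill="none" stroke="#ff0000"/>
  <polyline points="25.314,87.823 107.516,134.132 221.463,19.745 280.566,130.705 10.307,62.772 191.263,25.592" fill="none" stroke="#ff0000"/>
</svg>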